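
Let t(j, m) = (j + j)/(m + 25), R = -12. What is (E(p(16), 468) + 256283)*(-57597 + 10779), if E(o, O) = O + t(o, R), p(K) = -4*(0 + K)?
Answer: -156261395430/13 ≈ -1.2020e+10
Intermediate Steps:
t(j, m) = 2*j/(25 + m) (t(j, m) = (2*j)/(25 + m) = 2*j/(25 + m))
p(K) = -4*K
E(o, O) = O + 2*o/13 (E(o, O) = O + 2*o/(25 - 12) = O + 2*o/13)
(E(p(16), 468) + 256283)*(-57597 + 10779) = ((468 + 2*(-4*16)/13) + 256283)*(-57597 + 10779) = ((468 + (2/13)*(-64)) + 256283)*(-46818) = ((468 - 128/13) + 256283)*(-46818) = (5956/13 + 256283)*(-46818) = (3337635/13)*(-46818) = -156261395430/13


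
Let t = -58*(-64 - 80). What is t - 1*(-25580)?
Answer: 33932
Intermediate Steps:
t = 8352 (t = -58*(-144) = 8352)
t - 1*(-25580) = 8352 - 1*(-25580) = 8352 + 25580 = 33932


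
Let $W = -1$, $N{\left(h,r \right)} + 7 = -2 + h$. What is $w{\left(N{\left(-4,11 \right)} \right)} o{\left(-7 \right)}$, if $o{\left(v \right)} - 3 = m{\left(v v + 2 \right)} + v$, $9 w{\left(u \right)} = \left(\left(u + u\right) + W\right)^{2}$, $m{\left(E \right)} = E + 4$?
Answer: $4131$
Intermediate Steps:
$N{\left(h,r \right)} = -9 + h$ ($N{\left(h,r \right)} = -7 + \left(-2 + h\right) = -9 + h$)
$m{\left(E \right)} = 4 + E$
$w{\left(u \right)} = \frac{\left(-1 + 2 u\right)^{2}}{9}$ ($w{\left(u \right)} = \frac{\left(\left(u + u\right) - 1\right)^{2}}{9} = \frac{\left(2 u - 1\right)^{2}}{9} = \frac{\left(-1 + 2 u\right)^{2}}{9}$)
$o{\left(v \right)} = 9 + v + v^{2}$ ($o{\left(v \right)} = 3 + \left(\left(4 + \left(v v + 2\right)\right) + v\right) = 3 + \left(\left(4 + \left(v^{2} + 2\right)\right) + v\right) = 3 + \left(\left(4 + \left(2 + v^{2}\right)\right) + v\right) = 3 + \left(\left(6 + v^{2}\right) + v\right) = 3 + \left(6 + v + v^{2}\right) = 9 + v + v^{2}$)
$w{\left(N{\left(-4,11 \right)} \right)} o{\left(-7 \right)} = \frac{\left(-1 + 2 \left(-9 - 4\right)\right)^{2}}{9} \left(9 - 7 + \left(-7\right)^{2}\right) = \frac{\left(-1 + 2 \left(-13\right)\right)^{2}}{9} \left(9 - 7 + 49\right) = \frac{\left(-1 - 26\right)^{2}}{9} \cdot 51 = \frac{\left(-27\right)^{2}}{9} \cdot 51 = \frac{1}{9} \cdot 729 \cdot 51 = 81 \cdot 51 = 4131$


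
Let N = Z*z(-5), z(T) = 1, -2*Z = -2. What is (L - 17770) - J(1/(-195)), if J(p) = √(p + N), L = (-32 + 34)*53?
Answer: -17664 - √37830/195 ≈ -17665.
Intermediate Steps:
Z = 1 (Z = -½*(-2) = 1)
L = 106 (L = 2*53 = 106)
N = 1 (N = 1*1 = 1)
J(p) = √(1 + p) (J(p) = √(p + 1) = √(1 + p))
(L - 17770) - J(1/(-195)) = (106 - 17770) - √(1 + 1/(-195)) = -17664 - √(1 - 1/195) = -17664 - √(194/195) = -17664 - √37830/195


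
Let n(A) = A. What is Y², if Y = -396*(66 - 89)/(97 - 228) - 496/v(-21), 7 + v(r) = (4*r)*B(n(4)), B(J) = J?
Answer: 9357897028624/2018974489 ≈ 4635.0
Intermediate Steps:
v(r) = -7 + 16*r (v(r) = -7 + (4*r)*4 = -7 + 16*r)
Y = -3059068/44933 (Y = -396*(66 - 89)/(97 - 228) - 496/(-7 + 16*(-21)) = -396/((-131/(-23))) - 496/(-7 - 336) = -396/((-131*(-1/23))) - 496/(-343) = -396/131/23 - 496*(-1/343) = -396*23/131 + 496/343 = -9108/131 + 496/343 = -3059068/44933 ≈ -68.081)
Y² = (-3059068/44933)² = 9357897028624/2018974489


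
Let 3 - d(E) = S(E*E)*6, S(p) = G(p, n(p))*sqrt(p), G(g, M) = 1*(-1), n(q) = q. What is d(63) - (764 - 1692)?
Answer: 1309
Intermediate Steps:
G(g, M) = -1
S(p) = -sqrt(p)
d(E) = 3 + 6*sqrt(E**2) (d(E) = 3 - (-sqrt(E*E))*6 = 3 - (-sqrt(E**2))*6 = 3 - (-6)*sqrt(E**2) = 3 + 6*sqrt(E**2))
d(63) - (764 - 1692) = (3 + 6*sqrt(63**2)) - (764 - 1692) = (3 + 6*sqrt(3969)) - 1*(-928) = (3 + 6*63) + 928 = (3 + 378) + 928 = 381 + 928 = 1309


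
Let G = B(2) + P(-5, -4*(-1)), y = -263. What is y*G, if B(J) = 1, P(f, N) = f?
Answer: 1052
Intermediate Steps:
G = -4 (G = 1 - 5 = -4)
y*G = -263*(-4) = 1052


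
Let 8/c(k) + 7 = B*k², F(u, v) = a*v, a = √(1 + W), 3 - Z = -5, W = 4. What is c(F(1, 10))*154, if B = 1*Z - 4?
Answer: 1232/1993 ≈ 0.61816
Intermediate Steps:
Z = 8 (Z = 3 - 1*(-5) = 3 + 5 = 8)
a = √5 (a = √(1 + 4) = √5 ≈ 2.2361)
F(u, v) = v*√5 (F(u, v) = √5*v = v*√5)
B = 4 (B = 1*8 - 4 = 8 - 4 = 4)
c(k) = 8/(-7 + 4*k²)
c(F(1, 10))*154 = (8/(-7 + 4*(10*√5)²))*154 = (8/(-7 + 4*500))*154 = (8/(-7 + 2000))*154 = (8/1993)*154 = 1232/1993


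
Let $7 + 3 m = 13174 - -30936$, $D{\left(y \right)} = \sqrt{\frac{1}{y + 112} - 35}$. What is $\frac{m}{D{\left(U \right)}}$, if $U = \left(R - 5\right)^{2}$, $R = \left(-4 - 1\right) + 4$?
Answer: $- \frac{29402 i \sqrt{191623}}{5179} \approx - 2485.2 i$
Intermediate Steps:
$R = -1$ ($R = -5 + 4 = -1$)
$U = 36$ ($U = \left(-1 - 5\right)^{2} = \left(-6\right)^{2} = 36$)
$D{\left(y \right)} = \sqrt{-35 + \frac{1}{112 + y}}$ ($D{\left(y \right)} = \sqrt{\frac{1}{112 + y} - 35} = \sqrt{-35 + \frac{1}{112 + y}}$)
$m = 14701$ ($m = - \frac{7}{3} + \frac{13174 - -30936}{3} = - \frac{7}{3} + \frac{13174 + 30936}{3} = - \frac{7}{3} + \frac{1}{3} \cdot 44110 = - \frac{7}{3} + \frac{44110}{3} = 14701$)
$\frac{m}{D{\left(U \right)}} = \frac{14701}{\sqrt{\frac{-3919 - 1260}{112 + 36}}} = \frac{14701}{\sqrt{\frac{-3919 - 1260}{148}}} = \frac{14701}{\sqrt{\frac{1}{148} \left(-5179\right)}} = \frac{14701}{\sqrt{- \frac{5179}{148}}} = \frac{14701}{\frac{1}{74} i \sqrt{191623}} = 14701 \left(- \frac{2 i \sqrt{191623}}{5179}\right) = - \frac{29402 i \sqrt{191623}}{5179}$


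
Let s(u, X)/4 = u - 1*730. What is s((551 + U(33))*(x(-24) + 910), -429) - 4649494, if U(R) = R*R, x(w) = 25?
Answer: 1481186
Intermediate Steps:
U(R) = R²
s(u, X) = -2920 + 4*u (s(u, X) = 4*(u - 1*730) = 4*(u - 730) = 4*(-730 + u) = -2920 + 4*u)
s((551 + U(33))*(x(-24) + 910), -429) - 4649494 = (-2920 + 4*((551 + 33²)*(25 + 910))) - 4649494 = (-2920 + 4*((551 + 1089)*935)) - 4649494 = (-2920 + 4*(1640*935)) - 4649494 = (-2920 + 4*1533400) - 4649494 = (-2920 + 6133600) - 4649494 = 6130680 - 4649494 = 1481186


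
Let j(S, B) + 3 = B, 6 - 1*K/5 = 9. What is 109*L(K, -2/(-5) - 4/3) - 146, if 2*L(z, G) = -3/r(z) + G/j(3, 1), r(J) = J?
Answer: -329/3 ≈ -109.67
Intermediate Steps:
K = -15 (K = 30 - 5*9 = 30 - 45 = -15)
j(S, B) = -3 + B
L(z, G) = -3/(2*z) - G/4 (L(z, G) = (-3/z + G/(-3 + 1))/2 = (-3/z + G/(-2))/2 = (-3/z + G*(-½))/2 = (-3/z - G/2)/2 = -3/(2*z) - G/4)
109*L(K, -2/(-5) - 4/3) - 146 = 109*((¼)*(-6 - 1*(-2/(-5) - 4/3)*(-15))/(-15)) - 146 = 109*((¼)*(-1/15)*(-6 - 1*(-2*(-⅕) - 4*⅓)*(-15))) - 146 = 109*((¼)*(-1/15)*(-6 - 1*(⅖ - 4/3)*(-15))) - 146 = 109*((¼)*(-1/15)*(-6 - 1*(-14/15)*(-15))) - 146 = 109*((¼)*(-1/15)*(-6 - 14)) - 146 = 109*((¼)*(-1/15)*(-20)) - 146 = 109*(⅓) - 146 = 109/3 - 146 = -329/3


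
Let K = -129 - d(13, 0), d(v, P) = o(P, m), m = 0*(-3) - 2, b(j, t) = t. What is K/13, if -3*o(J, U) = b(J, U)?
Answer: -389/39 ≈ -9.9744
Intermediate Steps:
m = -2 (m = 0 - 2 = -2)
o(J, U) = -U/3
d(v, P) = ⅔ (d(v, P) = -⅓*(-2) = ⅔)
K = -389/3 (K = -129 - 1*⅔ = -129 - ⅔ = -389/3 ≈ -129.67)
K/13 = -389/3/13 = (1/13)*(-389/3) = -389/39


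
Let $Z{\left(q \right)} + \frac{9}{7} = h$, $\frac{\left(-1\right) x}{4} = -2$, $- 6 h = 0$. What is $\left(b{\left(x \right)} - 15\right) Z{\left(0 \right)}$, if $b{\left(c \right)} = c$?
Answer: $9$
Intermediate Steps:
$h = 0$ ($h = \left(- \frac{1}{6}\right) 0 = 0$)
$x = 8$ ($x = \left(-4\right) \left(-2\right) = 8$)
$Z{\left(q \right)} = - \frac{9}{7}$ ($Z{\left(q \right)} = - \frac{9}{7} + 0 = - \frac{9}{7}$)
$\left(b{\left(x \right)} - 15\right) Z{\left(0 \right)} = \left(8 - 15\right) \left(- \frac{9}{7}\right) = \left(-7\right) \left(- \frac{9}{7}\right) = 9$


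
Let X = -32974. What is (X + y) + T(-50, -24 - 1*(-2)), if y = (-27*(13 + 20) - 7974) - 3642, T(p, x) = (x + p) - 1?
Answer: -45554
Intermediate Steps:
T(p, x) = -1 + p + x (T(p, x) = (p + x) - 1 = -1 + p + x)
y = -12507 (y = (-27*33 - 7974) - 3642 = (-891 - 7974) - 3642 = -8865 - 3642 = -12507)
(X + y) + T(-50, -24 - 1*(-2)) = (-32974 - 12507) + (-1 - 50 + (-24 - 1*(-2))) = -45481 + (-1 - 50 + (-24 + 2)) = -45481 + (-1 - 50 - 22) = -45481 - 73 = -45554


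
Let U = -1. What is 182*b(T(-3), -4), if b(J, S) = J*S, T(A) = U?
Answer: 728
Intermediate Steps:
T(A) = -1
182*b(T(-3), -4) = 182*(-1*(-4)) = 182*4 = 728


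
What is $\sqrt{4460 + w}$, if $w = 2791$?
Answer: $\sqrt{7251} \approx 85.153$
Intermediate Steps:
$\sqrt{4460 + w} = \sqrt{4460 + 2791} = \sqrt{7251}$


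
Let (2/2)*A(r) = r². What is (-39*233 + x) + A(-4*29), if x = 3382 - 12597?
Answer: -4846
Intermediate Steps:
x = -9215
A(r) = r²
(-39*233 + x) + A(-4*29) = (-39*233 - 9215) + (-4*29)² = (-9087 - 9215) + (-116)² = -18302 + 13456 = -4846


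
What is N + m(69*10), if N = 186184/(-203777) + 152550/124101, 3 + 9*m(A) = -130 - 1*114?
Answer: -686060059325/25288929477 ≈ -27.129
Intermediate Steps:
m(A) = -247/9 (m(A) = -⅓ + (-130 - 1*114)/9 = -⅓ + (-130 - 114)/9 = -⅓ + (⅑)*(-244) = -⅓ - 244/9 = -247/9)
N = 886728974/2809881053 (N = 186184*(-1/203777) + 152550*(1/124101) = -186184/203777 + 16950/13789 = 886728974/2809881053 ≈ 0.31558)
N + m(69*10) = 886728974/2809881053 - 247/9 = -686060059325/25288929477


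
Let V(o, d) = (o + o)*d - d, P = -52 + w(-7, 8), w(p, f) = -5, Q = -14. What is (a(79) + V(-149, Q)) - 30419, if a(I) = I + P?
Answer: -26211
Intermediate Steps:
P = -57 (P = -52 - 5 = -57)
V(o, d) = -d + 2*d*o (V(o, d) = (2*o)*d - d = 2*d*o - d = -d + 2*d*o)
a(I) = -57 + I (a(I) = I - 57 = -57 + I)
(a(79) + V(-149, Q)) - 30419 = ((-57 + 79) - 14*(-1 + 2*(-149))) - 30419 = (22 - 14*(-1 - 298)) - 30419 = (22 - 14*(-299)) - 30419 = (22 + 4186) - 30419 = 4208 - 30419 = -26211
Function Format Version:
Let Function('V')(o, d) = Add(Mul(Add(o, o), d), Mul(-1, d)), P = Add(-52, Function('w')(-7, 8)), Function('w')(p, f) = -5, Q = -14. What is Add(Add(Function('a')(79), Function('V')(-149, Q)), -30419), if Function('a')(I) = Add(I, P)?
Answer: -26211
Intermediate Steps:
P = -57 (P = Add(-52, -5) = -57)
Function('V')(o, d) = Add(Mul(-1, d), Mul(2, d, o)) (Function('V')(o, d) = Add(Mul(Mul(2, o), d), Mul(-1, d)) = Add(Mul(2, d, o), Mul(-1, d)) = Add(Mul(-1, d), Mul(2, d, o)))
Function('a')(I) = Add(-57, I) (Function('a')(I) = Add(I, -57) = Add(-57, I))
Add(Add(Function('a')(79), Function('V')(-149, Q)), -30419) = Add(Add(Add(-57, 79), Mul(-14, Add(-1, Mul(2, -149)))), -30419) = Add(Add(22, Mul(-14, Add(-1, -298))), -30419) = Add(Add(22, Mul(-14, -299)), -30419) = Add(Add(22, 4186), -30419) = Add(4208, -30419) = -26211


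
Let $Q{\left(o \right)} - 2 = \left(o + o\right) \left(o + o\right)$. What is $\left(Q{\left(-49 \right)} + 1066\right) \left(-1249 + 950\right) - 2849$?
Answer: $-3193777$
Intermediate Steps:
$Q{\left(o \right)} = 2 + 4 o^{2}$ ($Q{\left(o \right)} = 2 + \left(o + o\right) \left(o + o\right) = 2 + 2 o 2 o = 2 + 4 o^{2}$)
$\left(Q{\left(-49 \right)} + 1066\right) \left(-1249 + 950\right) - 2849 = \left(\left(2 + 4 \left(-49\right)^{2}\right) + 1066\right) \left(-1249 + 950\right) - 2849 = \left(\left(2 + 4 \cdot 2401\right) + 1066\right) \left(-299\right) - 2849 = \left(\left(2 + 9604\right) + 1066\right) \left(-299\right) - 2849 = \left(9606 + 1066\right) \left(-299\right) - 2849 = 10672 \left(-299\right) - 2849 = -3190928 - 2849 = -3193777$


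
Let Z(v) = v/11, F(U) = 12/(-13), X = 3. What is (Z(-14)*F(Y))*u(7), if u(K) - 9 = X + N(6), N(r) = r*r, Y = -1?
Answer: 8064/143 ≈ 56.392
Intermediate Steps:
F(U) = -12/13 (F(U) = 12*(-1/13) = -12/13)
N(r) = r²
Z(v) = v/11 (Z(v) = v*(1/11) = v/11)
u(K) = 48 (u(K) = 9 + (3 + 6²) = 9 + (3 + 36) = 9 + 39 = 48)
(Z(-14)*F(Y))*u(7) = (((1/11)*(-14))*(-12/13))*48 = -14/11*(-12/13)*48 = (168/143)*48 = 8064/143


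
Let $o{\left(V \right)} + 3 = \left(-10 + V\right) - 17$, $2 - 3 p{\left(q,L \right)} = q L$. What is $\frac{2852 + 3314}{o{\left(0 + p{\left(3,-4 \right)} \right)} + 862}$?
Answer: $\frac{9249}{1255} \approx 7.3697$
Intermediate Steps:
$p{\left(q,L \right)} = \frac{2}{3} - \frac{L q}{3}$ ($p{\left(q,L \right)} = \frac{2}{3} - \frac{q L}{3} = \frac{2}{3} - \frac{L q}{3}$)
$o{\left(V \right)} = -30 + V$ ($o{\left(V \right)} = -3 + \left(\left(-10 + V\right) - 17\right) = -3 + \left(-27 + V\right) = -30 + V$)
$\frac{2852 + 3314}{o{\left(0 + p{\left(3,-4 \right)} \right)} + 862} = \frac{2852 + 3314}{\left(-30 - \left(- \frac{2}{3} - 4\right)\right) + 862} = \frac{6166}{\left(-30 + \left(0 + \left(\frac{2}{3} + 4\right)\right)\right) + 862} = \frac{6166}{\left(-30 + \left(0 + \frac{14}{3}\right)\right) + 862} = \frac{6166}{\left(-30 + \frac{14}{3}\right) + 862} = \frac{6166}{- \frac{76}{3} + 862} = \frac{6166}{\frac{2510}{3}} = 6166 \cdot \frac{3}{2510} = \frac{9249}{1255}$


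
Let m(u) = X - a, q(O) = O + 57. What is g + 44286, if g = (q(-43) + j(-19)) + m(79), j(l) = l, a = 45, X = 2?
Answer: 44238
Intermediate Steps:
q(O) = 57 + O
m(u) = -43 (m(u) = 2 - 1*45 = 2 - 45 = -43)
g = -48 (g = ((57 - 43) - 19) - 43 = (14 - 19) - 43 = -5 - 43 = -48)
g + 44286 = -48 + 44286 = 44238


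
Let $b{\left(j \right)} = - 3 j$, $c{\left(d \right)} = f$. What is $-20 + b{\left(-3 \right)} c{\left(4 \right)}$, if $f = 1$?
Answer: $-11$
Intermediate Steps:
$c{\left(d \right)} = 1$
$-20 + b{\left(-3 \right)} c{\left(4 \right)} = -20 + \left(-3\right) \left(-3\right) 1 = -20 + 9 \cdot 1 = -20 + 9 = -11$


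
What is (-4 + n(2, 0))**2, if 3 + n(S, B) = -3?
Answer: 100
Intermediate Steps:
n(S, B) = -6 (n(S, B) = -3 - 3 = -6)
(-4 + n(2, 0))**2 = (-4 - 6)**2 = (-10)**2 = 100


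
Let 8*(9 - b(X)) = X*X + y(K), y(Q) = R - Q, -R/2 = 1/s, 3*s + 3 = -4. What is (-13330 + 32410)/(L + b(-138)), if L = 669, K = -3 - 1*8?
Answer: -1068480/95423 ≈ -11.197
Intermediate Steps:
K = -11 (K = -3 - 8 = -11)
s = -7/3 (s = -1 + (⅓)*(-4) = -1 - 4/3 = -7/3 ≈ -2.3333)
R = 6/7 (R = -2/(-7/3) = -2*(-3/7) = 6/7 ≈ 0.85714)
y(Q) = 6/7 - Q
b(X) = 421/56 - X²/8 (b(X) = 9 - (X*X + (6/7 - 1*(-11)))/8 = 9 - (X² + (6/7 + 11))/8 = 9 - (X² + 83/7)/8 = 9 - (83/7 + X²)/8 = 9 + (-83/56 - X²/8) = 421/56 - X²/8)
(-13330 + 32410)/(L + b(-138)) = (-13330 + 32410)/(669 + (421/56 - ⅛*(-138)²)) = 19080/(669 + (421/56 - ⅛*19044)) = 19080/(669 + (421/56 - 4761/2)) = 19080/(669 - 132887/56) = 19080/(-95423/56) = 19080*(-56/95423) = -1068480/95423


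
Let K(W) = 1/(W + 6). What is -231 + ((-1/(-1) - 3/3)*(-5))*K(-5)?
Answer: -231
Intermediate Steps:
K(W) = 1/(6 + W)
-231 + ((-1/(-1) - 3/3)*(-5))*K(-5) = -231 + ((-1/(-1) - 3/3)*(-5))/(6 - 5) = -231 + ((-1*(-1) - 3*1/3)*(-5))/1 = -231 + ((1 - 1)*(-5))*1 = -231 + (0*(-5))*1 = -231 + 0*1 = -231 + 0 = -231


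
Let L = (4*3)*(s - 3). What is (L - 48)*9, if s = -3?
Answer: -1080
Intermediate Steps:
L = -72 (L = (4*3)*(-3 - 3) = 12*(-6) = -72)
(L - 48)*9 = (-72 - 48)*9 = -120*9 = -1080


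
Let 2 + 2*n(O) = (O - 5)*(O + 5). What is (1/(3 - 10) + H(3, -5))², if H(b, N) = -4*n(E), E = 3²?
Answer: 573049/49 ≈ 11695.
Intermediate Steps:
E = 9
n(O) = -1 + (-5 + O)*(5 + O)/2 (n(O) = -1 + ((O - 5)*(O + 5))/2 = -1 + ((-5 + O)*(5 + O))/2 = -1 + (-5 + O)*(5 + O)/2)
H(b, N) = -108 (H(b, N) = -4*(-27/2 + (½)*9²) = -4*(-27/2 + (½)*81) = -4*(-27/2 + 81/2) = -4*27 = -108)
(1/(3 - 10) + H(3, -5))² = (1/(3 - 10) - 108)² = (1/(-7) - 108)² = (-⅐ - 108)² = (-757/7)² = 573049/49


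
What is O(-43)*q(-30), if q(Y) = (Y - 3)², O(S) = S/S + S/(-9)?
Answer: 6292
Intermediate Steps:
O(S) = 1 - S/9 (O(S) = 1 + S*(-⅑) = 1 - S/9)
q(Y) = (-3 + Y)²
O(-43)*q(-30) = (1 - ⅑*(-43))*(-3 - 30)² = (1 + 43/9)*(-33)² = (52/9)*1089 = 6292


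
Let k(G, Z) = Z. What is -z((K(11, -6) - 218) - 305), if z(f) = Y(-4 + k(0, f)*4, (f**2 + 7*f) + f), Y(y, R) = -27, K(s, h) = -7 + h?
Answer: 27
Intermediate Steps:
z(f) = -27
-z((K(11, -6) - 218) - 305) = -1*(-27) = 27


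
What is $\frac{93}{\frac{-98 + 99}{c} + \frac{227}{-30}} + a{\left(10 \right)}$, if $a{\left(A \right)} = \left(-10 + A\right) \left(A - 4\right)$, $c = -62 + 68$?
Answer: $- \frac{465}{37} \approx -12.568$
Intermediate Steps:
$c = 6$
$a{\left(A \right)} = \left(-10 + A\right) \left(-4 + A\right)$
$\frac{93}{\frac{-98 + 99}{c} + \frac{227}{-30}} + a{\left(10 \right)} = \frac{93}{\frac{-98 + 99}{6} + \frac{227}{-30}} + \left(40 + 10^{2} - 140\right) = \frac{93}{1 \cdot \frac{1}{6} + 227 \left(- \frac{1}{30}\right)} + \left(40 + 100 - 140\right) = \frac{93}{\frac{1}{6} - \frac{227}{30}} + 0 = \frac{93}{- \frac{37}{5}} + 0 = 93 \left(- \frac{5}{37}\right) + 0 = - \frac{465}{37} + 0 = - \frac{465}{37}$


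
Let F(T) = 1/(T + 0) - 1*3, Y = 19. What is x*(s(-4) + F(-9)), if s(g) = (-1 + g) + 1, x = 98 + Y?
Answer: -832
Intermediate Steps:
x = 117 (x = 98 + 19 = 117)
s(g) = g
F(T) = -3 + 1/T (F(T) = 1/T - 3 = -3 + 1/T)
x*(s(-4) + F(-9)) = 117*(-4 + (-3 + 1/(-9))) = 117*(-4 + (-3 - ⅑)) = 117*(-4 - 28/9) = 117*(-64/9) = -832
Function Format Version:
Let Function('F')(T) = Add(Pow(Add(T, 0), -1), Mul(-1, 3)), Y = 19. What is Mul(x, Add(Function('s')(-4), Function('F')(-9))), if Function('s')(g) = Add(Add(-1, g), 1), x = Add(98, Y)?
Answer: -832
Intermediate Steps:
x = 117 (x = Add(98, 19) = 117)
Function('s')(g) = g
Function('F')(T) = Add(-3, Pow(T, -1)) (Function('F')(T) = Add(Pow(T, -1), -3) = Add(-3, Pow(T, -1)))
Mul(x, Add(Function('s')(-4), Function('F')(-9))) = Mul(117, Add(-4, Add(-3, Pow(-9, -1)))) = Mul(117, Add(-4, Add(-3, Rational(-1, 9)))) = Mul(117, Add(-4, Rational(-28, 9))) = Mul(117, Rational(-64, 9)) = -832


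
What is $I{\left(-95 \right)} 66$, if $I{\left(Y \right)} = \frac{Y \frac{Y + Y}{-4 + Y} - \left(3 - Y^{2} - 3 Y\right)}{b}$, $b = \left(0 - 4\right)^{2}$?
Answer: $\frac{846913}{24} \approx 35288.0$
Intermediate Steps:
$b = 16$ ($b = \left(-4\right)^{2} = 16$)
$I{\left(Y \right)} = - \frac{3}{16} + \frac{Y^{2}}{16} + \frac{3 Y}{16} + \frac{Y^{2}}{8 \left(-4 + Y\right)}$ ($I{\left(Y \right)} = \frac{Y \frac{Y + Y}{-4 + Y} - \left(3 - Y^{2} - 3 Y\right)}{16} = \left(Y \frac{2 Y}{-4 + Y} + \left(-3 + Y^{2} + 3 Y\right)\right) \frac{1}{16} = \left(\frac{2 Y^{2}}{-4 + Y} + \left(-3 + Y^{2} + 3 Y\right)\right) \frac{1}{16} = \left(-3 + Y^{2} + 3 Y + \frac{2 Y^{2}}{-4 + Y}\right) \frac{1}{16} = - \frac{3}{16} + \frac{Y^{2}}{16} + \frac{3 Y}{16} + \frac{Y^{2}}{8 \left(-4 + Y\right)}$)
$I{\left(-95 \right)} 66 = \frac{12 + \left(-95\right)^{2} + \left(-95\right)^{3} - -1425}{16 \left(-4 - 95\right)} 66 = \frac{12 + 9025 - 857375 + 1425}{16 \left(-99\right)} 66 = \frac{1}{16} \left(- \frac{1}{99}\right) \left(-846913\right) 66 = \frac{846913}{1584} \cdot 66 = \frac{846913}{24}$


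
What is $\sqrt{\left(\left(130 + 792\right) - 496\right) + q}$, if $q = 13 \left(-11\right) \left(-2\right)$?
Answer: $2 \sqrt{178} \approx 26.683$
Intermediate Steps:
$q = 286$ ($q = \left(-143\right) \left(-2\right) = 286$)
$\sqrt{\left(\left(130 + 792\right) - 496\right) + q} = \sqrt{\left(\left(130 + 792\right) - 496\right) + 286} = \sqrt{\left(922 - 496\right) + 286} = \sqrt{426 + 286} = \sqrt{712} = 2 \sqrt{178}$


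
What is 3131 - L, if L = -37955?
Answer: 41086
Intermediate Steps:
3131 - L = 3131 - 1*(-37955) = 3131 + 37955 = 41086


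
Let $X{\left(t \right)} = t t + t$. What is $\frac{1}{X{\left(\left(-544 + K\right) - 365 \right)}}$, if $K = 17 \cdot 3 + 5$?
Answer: $\frac{1}{726756} \approx 1.376 \cdot 10^{-6}$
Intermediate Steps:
$K = 56$ ($K = 51 + 5 = 56$)
$X{\left(t \right)} = t + t^{2}$ ($X{\left(t \right)} = t^{2} + t = t + t^{2}$)
$\frac{1}{X{\left(\left(-544 + K\right) - 365 \right)}} = \frac{1}{\left(\left(-544 + 56\right) - 365\right) \left(1 + \left(\left(-544 + 56\right) - 365\right)\right)} = \frac{1}{\left(-488 - 365\right) \left(1 - 853\right)} = \frac{1}{\left(-853\right) \left(1 - 853\right)} = \frac{1}{\left(-853\right) \left(-852\right)} = \frac{1}{726756}$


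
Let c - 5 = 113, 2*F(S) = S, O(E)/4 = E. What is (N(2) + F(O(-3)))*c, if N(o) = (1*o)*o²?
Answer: 236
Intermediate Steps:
O(E) = 4*E
N(o) = o³ (N(o) = o*o² = o³)
F(S) = S/2
c = 118 (c = 5 + 113 = 118)
(N(2) + F(O(-3)))*c = (2³ + (4*(-3))/2)*118 = (8 + (½)*(-12))*118 = (8 - 6)*118 = 2*118 = 236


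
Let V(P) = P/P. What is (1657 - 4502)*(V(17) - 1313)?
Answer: 3732640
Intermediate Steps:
V(P) = 1
(1657 - 4502)*(V(17) - 1313) = (1657 - 4502)*(1 - 1313) = -2845*(-1312) = 3732640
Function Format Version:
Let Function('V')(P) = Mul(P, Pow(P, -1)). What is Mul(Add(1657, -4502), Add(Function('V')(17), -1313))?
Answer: 3732640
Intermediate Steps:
Function('V')(P) = 1
Mul(Add(1657, -4502), Add(Function('V')(17), -1313)) = Mul(Add(1657, -4502), Add(1, -1313)) = Mul(-2845, -1312) = 3732640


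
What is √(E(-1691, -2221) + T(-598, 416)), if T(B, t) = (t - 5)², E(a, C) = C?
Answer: 10*√1667 ≈ 408.29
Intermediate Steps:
T(B, t) = (-5 + t)²
√(E(-1691, -2221) + T(-598, 416)) = √(-2221 + (-5 + 416)²) = √(-2221 + 411²) = √(-2221 + 168921) = √166700 = 10*√1667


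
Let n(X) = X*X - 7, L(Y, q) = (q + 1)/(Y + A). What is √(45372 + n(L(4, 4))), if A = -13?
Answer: √3674590/9 ≈ 212.99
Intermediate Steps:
L(Y, q) = (1 + q)/(-13 + Y) (L(Y, q) = (q + 1)/(Y - 13) = (1 + q)/(-13 + Y))
n(X) = -7 + X² (n(X) = X² - 7 = -7 + X²)
√(45372 + n(L(4, 4))) = √(45372 + (-7 + ((1 + 4)/(-13 + 4))²)) = √(45372 + (-7 + (5/(-9))²)) = √(45372 + (-7 + (-⅑*5)²)) = √(45372 + (-7 + (-5/9)²)) = √(45372 + (-7 + 25/81)) = √(45372 - 542/81) = √(3674590/81) = √3674590/9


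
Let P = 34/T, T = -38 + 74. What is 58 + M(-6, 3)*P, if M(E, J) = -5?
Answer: 959/18 ≈ 53.278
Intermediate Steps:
T = 36
P = 17/18 (P = 34/36 = 34*(1/36) = 17/18 ≈ 0.94444)
58 + M(-6, 3)*P = 58 - 5*17/18 = 58 - 85/18 = 959/18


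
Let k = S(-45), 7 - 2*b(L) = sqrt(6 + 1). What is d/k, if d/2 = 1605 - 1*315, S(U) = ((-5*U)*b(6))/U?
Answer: -172 - 172*sqrt(7)/7 ≈ -237.01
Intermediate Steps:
b(L) = 7/2 - sqrt(7)/2 (b(L) = 7/2 - sqrt(6 + 1)/2 = 7/2 - sqrt(7)/2)
S(U) = -35/2 + 5*sqrt(7)/2 (S(U) = ((-5*U)*(7/2 - sqrt(7)/2))/U = (-5*U*(7/2 - sqrt(7)/2))/U = -35/2 + 5*sqrt(7)/2)
d = 2580 (d = 2*(1605 - 1*315) = 2*(1605 - 315) = 2*1290 = 2580)
k = -35/2 + 5*sqrt(7)/2 ≈ -10.886
d/k = 2580/(-35/2 + 5*sqrt(7)/2)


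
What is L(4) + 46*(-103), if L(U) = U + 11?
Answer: -4723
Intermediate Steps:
L(U) = 11 + U
L(4) + 46*(-103) = (11 + 4) + 46*(-103) = 15 - 4738 = -4723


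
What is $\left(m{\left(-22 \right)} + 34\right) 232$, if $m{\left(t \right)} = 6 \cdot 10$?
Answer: $21808$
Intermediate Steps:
$m{\left(t \right)} = 60$
$\left(m{\left(-22 \right)} + 34\right) 232 = \left(60 + 34\right) 232 = 94 \cdot 232 = 21808$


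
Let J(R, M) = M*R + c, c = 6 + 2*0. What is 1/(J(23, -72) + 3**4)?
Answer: -1/1569 ≈ -0.00063735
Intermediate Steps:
c = 6 (c = 6 + 0 = 6)
J(R, M) = 6 + M*R (J(R, M) = M*R + 6 = 6 + M*R)
1/(J(23, -72) + 3**4) = 1/((6 - 72*23) + 3**4) = 1/((6 - 1656) + 81) = 1/(-1650 + 81) = 1/(-1569) = -1/1569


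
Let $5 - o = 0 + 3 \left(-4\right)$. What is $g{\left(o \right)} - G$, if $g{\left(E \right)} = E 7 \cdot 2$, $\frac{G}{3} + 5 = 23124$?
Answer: $-69119$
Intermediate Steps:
$G = 69357$ ($G = -15 + 3 \cdot 23124 = -15 + 69372 = 69357$)
$o = 17$ ($o = 5 - \left(0 + 3 \left(-4\right)\right) = 5 - \left(0 - 12\right) = 5 - -12 = 5 + 12 = 17$)
$g{\left(E \right)} = 14 E$ ($g{\left(E \right)} = 7 E 2 = 14 E$)
$g{\left(o \right)} - G = 14 \cdot 17 - 69357 = 238 - 69357 = -69119$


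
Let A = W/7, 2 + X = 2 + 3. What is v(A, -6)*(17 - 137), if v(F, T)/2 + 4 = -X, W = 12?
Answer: 1680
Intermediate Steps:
X = 3 (X = -2 + (2 + 3) = -2 + 5 = 3)
A = 12/7 ≈ 1.7143
v(F, T) = -14 (v(F, T) = -8 + 2*(-1*3) = -8 + 2*(-3) = -8 - 6 = -14)
v(A, -6)*(17 - 137) = -14*(17 - 137) = -14*(-120) = 1680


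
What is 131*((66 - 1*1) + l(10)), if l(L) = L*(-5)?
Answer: 1965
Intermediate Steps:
l(L) = -5*L
131*((66 - 1*1) + l(10)) = 131*((66 - 1*1) - 5*10) = 131*((66 - 1) - 50) = 131*(65 - 50) = 131*15 = 1965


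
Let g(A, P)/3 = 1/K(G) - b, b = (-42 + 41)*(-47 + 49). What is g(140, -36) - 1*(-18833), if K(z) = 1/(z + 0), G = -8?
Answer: 18815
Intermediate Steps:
b = -2 (b = -1*2 = -2)
K(z) = 1/z
g(A, P) = -18 (g(A, P) = 3*(1/(1/(-8)) - 1*(-2)) = 3*(1/(-⅛) + 2) = 3*(-8 + 2) = 3*(-6) = -18)
g(140, -36) - 1*(-18833) = -18 - 1*(-18833) = -18 + 18833 = 18815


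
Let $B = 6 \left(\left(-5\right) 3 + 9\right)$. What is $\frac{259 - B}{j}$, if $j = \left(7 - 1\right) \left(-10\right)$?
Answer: $- \frac{59}{12} \approx -4.9167$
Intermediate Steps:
$B = -36$ ($B = 6 \left(-15 + 9\right) = 6 \left(-6\right) = -36$)
$j = -60$ ($j = 6 \left(-10\right) = -60$)
$\frac{259 - B}{j} = \frac{259 - -36}{-60} = \left(259 + 36\right) \left(- \frac{1}{60}\right) = 295 \left(- \frac{1}{60}\right) = - \frac{59}{12}$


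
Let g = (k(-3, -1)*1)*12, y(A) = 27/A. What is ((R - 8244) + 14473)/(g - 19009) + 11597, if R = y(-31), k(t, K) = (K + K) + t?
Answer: 6855245911/591139 ≈ 11597.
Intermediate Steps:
k(t, K) = t + 2*K (k(t, K) = 2*K + t = t + 2*K)
R = -27/31 (R = 27/(-31) = 27*(-1/31) = -27/31 ≈ -0.87097)
g = -60 (g = ((-3 + 2*(-1))*1)*12 = ((-3 - 2)*1)*12 = -5*1*12 = -5*12 = -60)
((R - 8244) + 14473)/(g - 19009) + 11597 = ((-27/31 - 8244) + 14473)/(-60 - 19009) + 11597 = (-255591/31 + 14473)/(-19069) + 11597 = (193072/31)*(-1/19069) + 11597 = -193072/591139 + 11597 = 6855245911/591139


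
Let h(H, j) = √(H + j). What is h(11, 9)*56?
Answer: 112*√5 ≈ 250.44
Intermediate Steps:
h(11, 9)*56 = √(11 + 9)*56 = √20*56 = (2*√5)*56 = 112*√5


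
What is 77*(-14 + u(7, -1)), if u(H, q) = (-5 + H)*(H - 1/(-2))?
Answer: 77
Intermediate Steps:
u(H, q) = (1/2 + H)*(-5 + H) (u(H, q) = (-5 + H)*(H - 1*(-1/2)) = (-5 + H)*(H + 1/2) = (-5 + H)*(1/2 + H) = (1/2 + H)*(-5 + H))
77*(-14 + u(7, -1)) = 77*(-14 + (-5/2 + 7**2 - 9/2*7)) = 77*(-14 + (-5/2 + 49 - 63/2)) = 77*(-14 + 15) = 77*1 = 77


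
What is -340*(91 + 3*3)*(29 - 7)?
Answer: -748000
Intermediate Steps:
-340*(91 + 3*3)*(29 - 7) = -340*(91 + 9)*22 = -34000*22 = -340*2200 = -748000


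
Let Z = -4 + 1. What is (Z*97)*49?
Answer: -14259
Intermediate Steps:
Z = -3
(Z*97)*49 = -3*97*49 = -291*49 = -14259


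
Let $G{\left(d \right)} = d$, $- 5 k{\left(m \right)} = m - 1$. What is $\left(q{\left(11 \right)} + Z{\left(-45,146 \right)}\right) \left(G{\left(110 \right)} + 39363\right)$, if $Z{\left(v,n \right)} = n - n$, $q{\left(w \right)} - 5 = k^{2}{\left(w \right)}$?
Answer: $355257$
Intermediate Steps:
$k{\left(m \right)} = \frac{1}{5} - \frac{m}{5}$ ($k{\left(m \right)} = - \frac{m - 1}{5} = - \frac{-1 + m}{5} = \frac{1}{5} - \frac{m}{5}$)
$q{\left(w \right)} = 5 + \left(\frac{1}{5} - \frac{w}{5}\right)^{2}$
$Z{\left(v,n \right)} = 0$
$\left(q{\left(11 \right)} + Z{\left(-45,146 \right)}\right) \left(G{\left(110 \right)} + 39363\right) = \left(\left(5 + \frac{\left(-1 + 11\right)^{2}}{25}\right) + 0\right) \left(110 + 39363\right) = \left(\left(5 + \frac{10^{2}}{25}\right) + 0\right) 39473 = \left(\left(5 + \frac{1}{25} \cdot 100\right) + 0\right) 39473 = \left(\left(5 + 4\right) + 0\right) 39473 = \left(9 + 0\right) 39473 = 9 \cdot 39473 = 355257$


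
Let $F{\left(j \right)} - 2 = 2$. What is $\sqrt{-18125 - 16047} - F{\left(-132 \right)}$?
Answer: $-4 + 2 i \sqrt{8543} \approx -4.0 + 184.86 i$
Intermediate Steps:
$F{\left(j \right)} = 4$ ($F{\left(j \right)} = 2 + 2 = 4$)
$\sqrt{-18125 - 16047} - F{\left(-132 \right)} = \sqrt{-18125 - 16047} - 4 = \sqrt{-34172} - 4 = 2 i \sqrt{8543} - 4 = -4 + 2 i \sqrt{8543}$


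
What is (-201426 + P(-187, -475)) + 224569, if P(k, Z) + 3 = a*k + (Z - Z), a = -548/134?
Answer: 1601618/67 ≈ 23905.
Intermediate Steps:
a = -274/67 (a = -548*1/134 = -274/67 ≈ -4.0896)
P(k, Z) = -3 - 274*k/67 (P(k, Z) = -3 + (-274*k/67 + (Z - Z)) = -3 + (-274*k/67 + 0) = -3 - 274*k/67)
(-201426 + P(-187, -475)) + 224569 = (-201426 + (-3 - 274/67*(-187))) + 224569 = (-201426 + (-3 + 51238/67)) + 224569 = (-201426 + 51037/67) + 224569 = -13444505/67 + 224569 = 1601618/67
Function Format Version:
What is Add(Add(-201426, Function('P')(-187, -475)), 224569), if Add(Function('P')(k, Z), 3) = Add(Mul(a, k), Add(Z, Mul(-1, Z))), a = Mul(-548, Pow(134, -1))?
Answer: Rational(1601618, 67) ≈ 23905.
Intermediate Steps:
a = Rational(-274, 67) (a = Mul(-548, Rational(1, 134)) = Rational(-274, 67) ≈ -4.0896)
Function('P')(k, Z) = Add(-3, Mul(Rational(-274, 67), k)) (Function('P')(k, Z) = Add(-3, Add(Mul(Rational(-274, 67), k), Add(Z, Mul(-1, Z)))) = Add(-3, Add(Mul(Rational(-274, 67), k), 0)) = Add(-3, Mul(Rational(-274, 67), k)))
Add(Add(-201426, Function('P')(-187, -475)), 224569) = Add(Add(-201426, Add(-3, Mul(Rational(-274, 67), -187))), 224569) = Add(Add(-201426, Add(-3, Rational(51238, 67))), 224569) = Add(Add(-201426, Rational(51037, 67)), 224569) = Add(Rational(-13444505, 67), 224569) = Rational(1601618, 67)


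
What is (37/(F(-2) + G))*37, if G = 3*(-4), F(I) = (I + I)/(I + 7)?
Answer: -6845/64 ≈ -106.95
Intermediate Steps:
F(I) = 2*I/(7 + I) (F(I) = (2*I)/(7 + I) = 2*I/(7 + I))
G = -12
(37/(F(-2) + G))*37 = (37/(2*(-2)/(7 - 2) - 12))*37 = (37/(2*(-2)/5 - 12))*37 = (37/(2*(-2)*(⅕) - 12))*37 = (37/(-⅘ - 12))*37 = (37/(-64/5))*37 = -5/64*37*37 = -185/64*37 = -6845/64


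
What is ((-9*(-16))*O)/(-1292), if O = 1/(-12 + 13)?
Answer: -36/323 ≈ -0.11146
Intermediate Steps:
O = 1 (O = 1/1 = 1)
((-9*(-16))*O)/(-1292) = (-9*(-16)*1)/(-1292) = (144*1)*(-1/1292) = 144*(-1/1292) = -36/323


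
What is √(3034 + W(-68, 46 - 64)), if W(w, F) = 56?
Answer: √3090 ≈ 55.588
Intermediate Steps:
√(3034 + W(-68, 46 - 64)) = √(3034 + 56) = √3090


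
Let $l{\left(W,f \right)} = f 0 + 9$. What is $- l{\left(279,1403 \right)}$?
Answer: $-9$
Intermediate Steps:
$l{\left(W,f \right)} = 9$ ($l{\left(W,f \right)} = 0 + 9 = 9$)
$- l{\left(279,1403 \right)} = \left(-1\right) 9 = -9$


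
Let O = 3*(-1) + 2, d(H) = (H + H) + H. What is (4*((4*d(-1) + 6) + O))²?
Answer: 784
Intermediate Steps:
d(H) = 3*H (d(H) = 2*H + H = 3*H)
O = -1 (O = -3 + 2 = -1)
(4*((4*d(-1) + 6) + O))² = (4*((4*(3*(-1)) + 6) - 1))² = (4*((4*(-3) + 6) - 1))² = (4*((-12 + 6) - 1))² = (4*(-6 - 1))² = (4*(-7))² = (-28)² = 784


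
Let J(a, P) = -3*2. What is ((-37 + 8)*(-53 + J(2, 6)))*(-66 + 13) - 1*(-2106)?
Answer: -88577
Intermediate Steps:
J(a, P) = -6
((-37 + 8)*(-53 + J(2, 6)))*(-66 + 13) - 1*(-2106) = ((-37 + 8)*(-53 - 6))*(-66 + 13) - 1*(-2106) = -29*(-59)*(-53) + 2106 = 1711*(-53) + 2106 = -90683 + 2106 = -88577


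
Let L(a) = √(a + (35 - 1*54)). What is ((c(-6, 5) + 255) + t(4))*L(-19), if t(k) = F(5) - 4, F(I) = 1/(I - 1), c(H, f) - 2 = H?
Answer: 989*I*√38/4 ≈ 1524.2*I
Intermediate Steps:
c(H, f) = 2 + H
F(I) = 1/(-1 + I)
t(k) = -15/4 (t(k) = 1/(-1 + 5) - 4 = 1/4 - 4 = ¼ - 4 = -15/4)
L(a) = √(-19 + a) (L(a) = √(a + (35 - 54)) = √(a - 19) = √(-19 + a))
((c(-6, 5) + 255) + t(4))*L(-19) = (((2 - 6) + 255) - 15/4)*√(-19 - 19) = ((-4 + 255) - 15/4)*√(-38) = (251 - 15/4)*(I*√38) = 989*(I*√38)/4 = 989*I*√38/4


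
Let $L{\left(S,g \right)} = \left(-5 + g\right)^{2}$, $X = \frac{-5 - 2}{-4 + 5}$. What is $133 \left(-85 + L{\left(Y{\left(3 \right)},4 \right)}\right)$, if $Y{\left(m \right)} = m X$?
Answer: $-11172$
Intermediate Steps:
$X = -7$ ($X = - \frac{7}{1} = \left(-7\right) 1 = -7$)
$Y{\left(m \right)} = - 7 m$ ($Y{\left(m \right)} = m \left(-7\right) = - 7 m$)
$133 \left(-85 + L{\left(Y{\left(3 \right)},4 \right)}\right) = 133 \left(-85 + \left(-5 + 4\right)^{2}\right) = 133 \left(-85 + \left(-1\right)^{2}\right) = 133 \left(-85 + 1\right) = 133 \left(-84\right) = -11172$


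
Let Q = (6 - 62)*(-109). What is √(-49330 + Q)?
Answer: I*√43226 ≈ 207.91*I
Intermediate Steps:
Q = 6104 (Q = -56*(-109) = 6104)
√(-49330 + Q) = √(-49330 + 6104) = √(-43226) = I*√43226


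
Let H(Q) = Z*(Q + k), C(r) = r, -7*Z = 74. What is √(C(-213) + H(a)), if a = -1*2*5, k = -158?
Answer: √1563 ≈ 39.535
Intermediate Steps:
Z = -74/7 (Z = -⅐*74 = -74/7 ≈ -10.571)
a = -10 (a = -2*5 = -10)
H(Q) = 11692/7 - 74*Q/7 (H(Q) = -74*(Q - 158)/7 = -74*(-158 + Q)/7 = 11692/7 - 74*Q/7)
√(C(-213) + H(a)) = √(-213 + (11692/7 - 74/7*(-10))) = √(-213 + (11692/7 + 740/7)) = √(-213 + 1776) = √1563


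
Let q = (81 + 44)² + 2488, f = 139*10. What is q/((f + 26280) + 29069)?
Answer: 18113/56739 ≈ 0.31923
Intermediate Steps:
f = 1390
q = 18113 (q = 125² + 2488 = 15625 + 2488 = 18113)
q/((f + 26280) + 29069) = 18113/((1390 + 26280) + 29069) = 18113/(27670 + 29069) = 18113/56739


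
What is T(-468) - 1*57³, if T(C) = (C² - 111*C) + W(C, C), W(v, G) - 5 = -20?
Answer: 85764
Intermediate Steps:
W(v, G) = -15 (W(v, G) = 5 - 20 = -15)
T(C) = -15 + C² - 111*C (T(C) = (C² - 111*C) - 15 = -15 + C² - 111*C)
T(-468) - 1*57³ = (-15 + (-468)² - 111*(-468)) - 1*57³ = (-15 + 219024 + 51948) - 1*185193 = 270957 - 185193 = 85764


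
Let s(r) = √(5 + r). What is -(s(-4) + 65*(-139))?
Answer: 9034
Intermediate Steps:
-(s(-4) + 65*(-139)) = -(√(5 - 4) + 65*(-139)) = -(√1 - 9035) = -(1 - 9035) = -1*(-9034) = 9034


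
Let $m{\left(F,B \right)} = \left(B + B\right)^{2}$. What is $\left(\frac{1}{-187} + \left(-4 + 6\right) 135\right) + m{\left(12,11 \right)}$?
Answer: $\frac{140997}{187} \approx 753.99$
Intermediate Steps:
$m{\left(F,B \right)} = 4 B^{2}$ ($m{\left(F,B \right)} = \left(2 B\right)^{2} = 4 B^{2}$)
$\left(\frac{1}{-187} + \left(-4 + 6\right) 135\right) + m{\left(12,11 \right)} = \left(\frac{1}{-187} + \left(-4 + 6\right) 135\right) + 4 \cdot 11^{2} = \left(- \frac{1}{187} + 2 \cdot 135\right) + 4 \cdot 121 = \left(- \frac{1}{187} + 270\right) + 484 = \frac{50489}{187} + 484 = \frac{140997}{187}$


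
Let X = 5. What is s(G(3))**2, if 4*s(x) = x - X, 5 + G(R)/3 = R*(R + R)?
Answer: 289/4 ≈ 72.250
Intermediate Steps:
G(R) = -15 + 6*R**2 (G(R) = -15 + 3*(R*(R + R)) = -15 + 3*(R*(2*R)) = -15 + 3*(2*R**2) = -15 + 6*R**2)
s(x) = -5/4 + x/4 (s(x) = (x - 1*5)/4 = (x - 5)/4 = (-5 + x)/4 = -5/4 + x/4)
s(G(3))**2 = (-5/4 + (-15 + 6*3**2)/4)**2 = (-5/4 + (-15 + 6*9)/4)**2 = (-5/4 + (-15 + 54)/4)**2 = (-5/4 + (1/4)*39)**2 = (-5/4 + 39/4)**2 = (17/2)**2 = 289/4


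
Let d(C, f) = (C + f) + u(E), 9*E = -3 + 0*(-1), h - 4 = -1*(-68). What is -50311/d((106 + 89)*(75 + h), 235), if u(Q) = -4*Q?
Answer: -150933/86704 ≈ -1.7408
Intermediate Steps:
h = 72 (h = 4 - 1*(-68) = 4 + 68 = 72)
E = -⅓ (E = (-3 + 0*(-1))/9 = (-3 + 0)/9 = (⅑)*(-3) = -⅓ ≈ -0.33333)
d(C, f) = 4/3 + C + f (d(C, f) = (C + f) - 4*(-⅓) = (C + f) + 4/3 = 4/3 + C + f)
-50311/d((106 + 89)*(75 + h), 235) = -50311/(4/3 + (106 + 89)*(75 + 72) + 235) = -50311/(4/3 + 195*147 + 235) = -50311/(4/3 + 28665 + 235) = -50311/86704/3 = -50311*3/86704 = -150933/86704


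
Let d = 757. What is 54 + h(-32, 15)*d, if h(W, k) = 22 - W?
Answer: 40932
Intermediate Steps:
54 + h(-32, 15)*d = 54 + (22 - 1*(-32))*757 = 54 + (22 + 32)*757 = 54 + 54*757 = 54 + 40878 = 40932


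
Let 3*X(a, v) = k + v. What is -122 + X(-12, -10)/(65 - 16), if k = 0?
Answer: -17944/147 ≈ -122.07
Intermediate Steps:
X(a, v) = v/3 (X(a, v) = (0 + v)/3 = v/3)
-122 + X(-12, -10)/(65 - 16) = -122 + ((⅓)*(-10))/(65 - 16) = -122 - 10/3/49 = -122 + (1/49)*(-10/3) = -122 - 10/147 = -17944/147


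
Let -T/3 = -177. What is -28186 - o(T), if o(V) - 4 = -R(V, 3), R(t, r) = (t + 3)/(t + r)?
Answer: -28189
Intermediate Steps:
T = 531 (T = -3*(-177) = 531)
R(t, r) = (3 + t)/(r + t)
o(V) = 3 (o(V) = 4 - (3 + V)/(3 + V) = 4 - 1*1 = 4 - 1 = 3)
-28186 - o(T) = -28186 - 1*3 = -28186 - 3 = -28189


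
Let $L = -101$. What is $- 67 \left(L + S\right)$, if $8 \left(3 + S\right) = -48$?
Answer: $7370$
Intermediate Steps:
$S = -9$ ($S = -3 + \frac{1}{8} \left(-48\right) = -3 - 6 = -9$)
$- 67 \left(L + S\right) = - 67 \left(-101 - 9\right) = \left(-67\right) \left(-110\right) = 7370$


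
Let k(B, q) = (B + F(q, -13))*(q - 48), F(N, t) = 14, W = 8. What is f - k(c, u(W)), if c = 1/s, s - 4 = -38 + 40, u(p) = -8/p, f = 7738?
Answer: 50593/6 ≈ 8432.2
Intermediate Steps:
s = 6 (s = 4 + (-38 + 40) = 4 + 2 = 6)
c = ⅙ (c = 1/6 = ⅙ ≈ 0.16667)
k(B, q) = (-48 + q)*(14 + B) (k(B, q) = (B + 14)*(q - 48) = (14 + B)*(-48 + q) = (-48 + q)*(14 + B))
f - k(c, u(W)) = 7738 - (-672 - 48*⅙ + 14*(-8/8) + (-8/8)/6) = 7738 - (-672 - 8 + 14*(-8*⅛) + (-8*⅛)/6) = 7738 - (-672 - 8 + 14*(-1) + (⅙)*(-1)) = 7738 - (-672 - 8 - 14 - ⅙) = 7738 - 1*(-4165/6) = 7738 + 4165/6 = 50593/6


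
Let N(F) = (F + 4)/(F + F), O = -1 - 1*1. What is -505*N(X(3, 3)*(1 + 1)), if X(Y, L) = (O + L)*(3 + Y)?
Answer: -1010/3 ≈ -336.67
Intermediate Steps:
O = -2 (O = -1 - 1 = -2)
X(Y, L) = (-2 + L)*(3 + Y)
N(F) = (4 + F)/(2*F) (N(F) = (4 + F)/((2*F)) = (4 + F)*(1/(2*F)) = (4 + F)/(2*F))
-505*N(X(3, 3)*(1 + 1)) = -505*(4 + (-6 - 2*3 + 3*3 + 3*3)*(1 + 1))/(2*((-6 - 2*3 + 3*3 + 3*3)*(1 + 1))) = -505*(4 + (-6 - 6 + 9 + 9)*2)/(2*((-6 - 6 + 9 + 9)*2)) = -505*(4 + 6*2)/(2*(6*2)) = -505*(4 + 12)/(2*12) = -505*16/(2*12) = -505*⅔ = -1010/3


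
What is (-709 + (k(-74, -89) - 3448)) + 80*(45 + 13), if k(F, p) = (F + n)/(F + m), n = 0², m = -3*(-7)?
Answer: 25673/53 ≈ 484.40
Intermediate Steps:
m = 21
n = 0
k(F, p) = F/(21 + F) (k(F, p) = (F + 0)/(F + 21) = F/(21 + F))
(-709 + (k(-74, -89) - 3448)) + 80*(45 + 13) = (-709 + (-74/(21 - 74) - 3448)) + 80*(45 + 13) = (-709 + (-74/(-53) - 3448)) + 80*58 = (-709 + (-74*(-1/53) - 3448)) + 4640 = (-709 + (74/53 - 3448)) + 4640 = (-709 - 182670/53) + 4640 = -220247/53 + 4640 = 25673/53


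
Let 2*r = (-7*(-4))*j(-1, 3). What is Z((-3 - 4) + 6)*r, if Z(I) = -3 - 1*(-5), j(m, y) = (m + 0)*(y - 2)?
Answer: -28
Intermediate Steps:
j(m, y) = m*(-2 + y)
r = -14 (r = ((-7*(-4))*(-(-2 + 3)))/2 = (28*(-1*1))/2 = (28*(-1))/2 = (1/2)*(-28) = -14)
Z(I) = 2 (Z(I) = -3 + 5 = 2)
Z((-3 - 4) + 6)*r = 2*(-14) = -28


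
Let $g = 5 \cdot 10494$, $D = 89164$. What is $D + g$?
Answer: $141634$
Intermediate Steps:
$g = 52470$
$D + g = 89164 + 52470 = 141634$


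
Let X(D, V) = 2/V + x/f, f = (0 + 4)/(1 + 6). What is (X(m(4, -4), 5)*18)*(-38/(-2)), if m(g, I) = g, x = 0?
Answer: 684/5 ≈ 136.80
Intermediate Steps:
f = 4/7 ≈ 0.57143
X(D, V) = 2/V (X(D, V) = 2/V + 0/(4/7) = 2/V + 0*(7/4) = 2/V + 0 = 2/V)
(X(m(4, -4), 5)*18)*(-38/(-2)) = ((2/5)*18)*(-38/(-2)) = ((2*(⅕))*18)*(-38*(-½)) = ((⅖)*18)*19 = (36/5)*19 = 684/5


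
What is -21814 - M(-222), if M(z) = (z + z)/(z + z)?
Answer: -21815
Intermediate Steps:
M(z) = 1 (M(z) = (2*z)/((2*z)) = (2*z)*(1/(2*z)) = 1)
-21814 - M(-222) = -21814 - 1*1 = -21814 - 1 = -21815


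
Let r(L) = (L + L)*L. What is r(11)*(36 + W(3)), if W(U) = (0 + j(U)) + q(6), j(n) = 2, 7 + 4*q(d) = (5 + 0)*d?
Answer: 21175/2 ≈ 10588.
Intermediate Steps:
q(d) = -7/4 + 5*d/4 (q(d) = -7/4 + ((5 + 0)*d)/4 = -7/4 + (5*d)/4 = -7/4 + 5*d/4)
W(U) = 31/4 (W(U) = (0 + 2) + (-7/4 + (5/4)*6) = 2 + (-7/4 + 15/2) = 2 + 23/4 = 31/4)
r(L) = 2*L**2 (r(L) = (2*L)*L = 2*L**2)
r(11)*(36 + W(3)) = (2*11**2)*(36 + 31/4) = (2*121)*(175/4) = 242*(175/4) = 21175/2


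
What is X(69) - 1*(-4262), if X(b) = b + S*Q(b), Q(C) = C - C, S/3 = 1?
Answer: 4331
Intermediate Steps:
S = 3 (S = 3*1 = 3)
Q(C) = 0
X(b) = b (X(b) = b + 3*0 = b + 0 = b)
X(69) - 1*(-4262) = 69 - 1*(-4262) = 69 + 4262 = 4331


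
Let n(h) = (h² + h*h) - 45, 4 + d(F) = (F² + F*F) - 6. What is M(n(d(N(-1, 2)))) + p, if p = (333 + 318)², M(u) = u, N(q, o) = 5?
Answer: 426956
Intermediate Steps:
d(F) = -10 + 2*F² (d(F) = -4 + ((F² + F*F) - 6) = -4 + ((F² + F²) - 6) = -4 + (2*F² - 6) = -4 + (-6 + 2*F²) = -10 + 2*F²)
n(h) = -45 + 2*h² (n(h) = (h² + h²) - 45 = 2*h² - 45 = -45 + 2*h²)
p = 423801 (p = 651² = 423801)
M(n(d(N(-1, 2)))) + p = (-45 + 2*(-10 + 2*5²)²) + 423801 = (-45 + 2*(-10 + 2*25)²) + 423801 = (-45 + 2*(-10 + 50)²) + 423801 = (-45 + 2*40²) + 423801 = (-45 + 2*1600) + 423801 = (-45 + 3200) + 423801 = 3155 + 423801 = 426956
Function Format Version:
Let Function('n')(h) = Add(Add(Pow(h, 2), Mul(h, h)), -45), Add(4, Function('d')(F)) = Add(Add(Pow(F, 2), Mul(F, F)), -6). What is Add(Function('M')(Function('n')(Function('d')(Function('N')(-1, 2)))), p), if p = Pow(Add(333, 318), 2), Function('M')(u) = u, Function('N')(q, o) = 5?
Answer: 426956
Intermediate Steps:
Function('d')(F) = Add(-10, Mul(2, Pow(F, 2))) (Function('d')(F) = Add(-4, Add(Add(Pow(F, 2), Mul(F, F)), -6)) = Add(-4, Add(Add(Pow(F, 2), Pow(F, 2)), -6)) = Add(-4, Add(Mul(2, Pow(F, 2)), -6)) = Add(-4, Add(-6, Mul(2, Pow(F, 2)))) = Add(-10, Mul(2, Pow(F, 2))))
Function('n')(h) = Add(-45, Mul(2, Pow(h, 2))) (Function('n')(h) = Add(Add(Pow(h, 2), Pow(h, 2)), -45) = Add(Mul(2, Pow(h, 2)), -45) = Add(-45, Mul(2, Pow(h, 2))))
p = 423801 (p = Pow(651, 2) = 423801)
Add(Function('M')(Function('n')(Function('d')(Function('N')(-1, 2)))), p) = Add(Add(-45, Mul(2, Pow(Add(-10, Mul(2, Pow(5, 2))), 2))), 423801) = Add(Add(-45, Mul(2, Pow(Add(-10, Mul(2, 25)), 2))), 423801) = Add(Add(-45, Mul(2, Pow(Add(-10, 50), 2))), 423801) = Add(Add(-45, Mul(2, Pow(40, 2))), 423801) = Add(Add(-45, Mul(2, 1600)), 423801) = Add(Add(-45, 3200), 423801) = Add(3155, 423801) = 426956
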